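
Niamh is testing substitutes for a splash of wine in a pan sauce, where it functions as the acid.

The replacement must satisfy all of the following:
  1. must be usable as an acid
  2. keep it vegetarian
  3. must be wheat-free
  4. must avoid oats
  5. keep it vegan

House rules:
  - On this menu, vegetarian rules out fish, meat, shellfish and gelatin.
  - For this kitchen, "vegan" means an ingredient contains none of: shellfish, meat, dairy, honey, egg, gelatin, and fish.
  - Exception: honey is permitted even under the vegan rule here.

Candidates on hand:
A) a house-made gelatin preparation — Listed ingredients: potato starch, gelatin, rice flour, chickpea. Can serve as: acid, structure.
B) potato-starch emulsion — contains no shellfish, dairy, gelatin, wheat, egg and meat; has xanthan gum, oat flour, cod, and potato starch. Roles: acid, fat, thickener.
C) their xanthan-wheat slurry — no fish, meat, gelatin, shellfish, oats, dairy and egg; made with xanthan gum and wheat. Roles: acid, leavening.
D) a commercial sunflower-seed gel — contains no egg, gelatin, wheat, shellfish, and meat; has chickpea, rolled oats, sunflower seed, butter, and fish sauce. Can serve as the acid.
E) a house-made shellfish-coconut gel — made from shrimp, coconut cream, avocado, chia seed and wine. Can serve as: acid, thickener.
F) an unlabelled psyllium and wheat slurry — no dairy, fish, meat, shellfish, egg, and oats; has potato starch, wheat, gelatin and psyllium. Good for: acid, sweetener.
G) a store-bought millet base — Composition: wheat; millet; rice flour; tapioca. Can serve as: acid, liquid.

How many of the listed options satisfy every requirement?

A: has gelatin, so not vegetarian; has gelatin, so not vegan — reject
B: has cod, so not vegetarian; has cod, so not vegan (and 1 more) — reject
C: has wheat, so not wheat-free — no
D: has fish sauce, so not vegetarian; has butter, so not vegan (and 1 more) — reject
E: has shrimp, so not vegetarian; has shrimp, so not vegan — no
F: has gelatin, so not vegetarian; has gelatin, so not vegan (and 1 more) — out
G: has wheat, so not wheat-free — reject

0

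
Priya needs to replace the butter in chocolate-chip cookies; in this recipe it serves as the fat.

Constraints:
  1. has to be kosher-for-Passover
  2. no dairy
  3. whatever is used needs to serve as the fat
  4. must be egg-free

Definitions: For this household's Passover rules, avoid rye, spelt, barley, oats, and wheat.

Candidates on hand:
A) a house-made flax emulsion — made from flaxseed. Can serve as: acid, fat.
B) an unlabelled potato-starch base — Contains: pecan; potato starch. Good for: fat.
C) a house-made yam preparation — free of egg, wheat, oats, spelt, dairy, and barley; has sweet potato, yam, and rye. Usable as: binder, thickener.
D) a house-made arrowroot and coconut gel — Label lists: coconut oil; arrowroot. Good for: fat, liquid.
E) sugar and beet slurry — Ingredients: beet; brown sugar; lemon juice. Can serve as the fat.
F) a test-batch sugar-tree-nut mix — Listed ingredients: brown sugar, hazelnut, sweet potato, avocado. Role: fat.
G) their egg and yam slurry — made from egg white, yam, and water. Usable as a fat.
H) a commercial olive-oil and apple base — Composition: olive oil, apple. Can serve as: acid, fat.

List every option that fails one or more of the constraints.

C, G

A: only flaxseed; none excluded — OK
B: only pecan and potato starch; none excluded — OK
C: not usable as a fat; has rye, so not kosher-for-Passover — reject
D: nothing on the exclusion list — OK
E: all constraints satisfied — valid
F: works as a fat, no dairy, no egg — keep
G: has egg white, so not egg-free — no
H: kosher-for-Passover, no egg — valid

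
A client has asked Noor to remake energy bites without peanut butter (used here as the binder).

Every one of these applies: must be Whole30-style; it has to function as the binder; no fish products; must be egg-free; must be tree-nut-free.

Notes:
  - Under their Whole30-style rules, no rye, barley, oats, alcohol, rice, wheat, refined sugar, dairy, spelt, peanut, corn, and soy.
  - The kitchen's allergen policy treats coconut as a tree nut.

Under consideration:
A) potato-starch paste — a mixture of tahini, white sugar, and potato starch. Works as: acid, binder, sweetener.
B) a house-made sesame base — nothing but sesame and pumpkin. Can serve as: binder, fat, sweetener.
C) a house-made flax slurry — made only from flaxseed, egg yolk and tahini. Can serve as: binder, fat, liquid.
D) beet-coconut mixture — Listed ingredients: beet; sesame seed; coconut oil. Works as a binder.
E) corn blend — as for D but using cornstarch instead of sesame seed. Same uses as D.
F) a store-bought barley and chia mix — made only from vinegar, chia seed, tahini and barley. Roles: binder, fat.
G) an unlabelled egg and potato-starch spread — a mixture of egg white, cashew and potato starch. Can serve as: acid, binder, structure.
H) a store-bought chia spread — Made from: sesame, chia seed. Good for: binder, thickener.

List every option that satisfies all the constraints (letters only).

B, H

A: has white sugar, so not Whole30-style — out
B: only sesame and pumpkin; none excluded — OK
C: has egg yolk, so not egg-free — no
D: has coconut oil, so not tree-nut-free — reject
E: has cornstarch, so not Whole30-style; has coconut oil, so not tree-nut-free — no
F: has barley, so not Whole30-style — out
G: has egg white, so not egg-free; has cashew, so not tree-nut-free — reject
H: only sesame and chia seed; none excluded — OK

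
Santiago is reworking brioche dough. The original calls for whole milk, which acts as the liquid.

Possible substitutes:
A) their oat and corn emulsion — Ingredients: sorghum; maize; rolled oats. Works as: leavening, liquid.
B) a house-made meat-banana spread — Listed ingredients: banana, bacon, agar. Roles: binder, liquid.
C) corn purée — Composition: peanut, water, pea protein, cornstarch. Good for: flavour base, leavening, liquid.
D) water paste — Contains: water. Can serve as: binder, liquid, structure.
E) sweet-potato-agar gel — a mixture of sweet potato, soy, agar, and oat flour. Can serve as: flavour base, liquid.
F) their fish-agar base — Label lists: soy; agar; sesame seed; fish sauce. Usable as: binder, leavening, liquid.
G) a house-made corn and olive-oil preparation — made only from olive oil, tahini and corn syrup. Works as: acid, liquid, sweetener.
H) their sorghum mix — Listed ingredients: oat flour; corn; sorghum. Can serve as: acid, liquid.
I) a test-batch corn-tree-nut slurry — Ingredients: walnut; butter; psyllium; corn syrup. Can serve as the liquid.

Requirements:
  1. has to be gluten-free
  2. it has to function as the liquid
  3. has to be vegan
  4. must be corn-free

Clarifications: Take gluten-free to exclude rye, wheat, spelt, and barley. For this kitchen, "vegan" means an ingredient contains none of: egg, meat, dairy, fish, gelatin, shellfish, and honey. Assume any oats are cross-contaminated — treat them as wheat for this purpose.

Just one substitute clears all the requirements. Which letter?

D

A: has rolled oats, so not gluten-free; has maize, so not corn-free — out
B: has bacon, so not vegan — no
C: has cornstarch, so not corn-free — reject
D: vegan, no corn — OK
E: has oat flour, so not gluten-free — reject
F: has fish sauce, so not vegan — no
G: has corn syrup, so not corn-free — out
H: has oat flour, so not gluten-free; has corn, so not corn-free — no
I: has butter, so not vegan; has corn syrup, so not corn-free — no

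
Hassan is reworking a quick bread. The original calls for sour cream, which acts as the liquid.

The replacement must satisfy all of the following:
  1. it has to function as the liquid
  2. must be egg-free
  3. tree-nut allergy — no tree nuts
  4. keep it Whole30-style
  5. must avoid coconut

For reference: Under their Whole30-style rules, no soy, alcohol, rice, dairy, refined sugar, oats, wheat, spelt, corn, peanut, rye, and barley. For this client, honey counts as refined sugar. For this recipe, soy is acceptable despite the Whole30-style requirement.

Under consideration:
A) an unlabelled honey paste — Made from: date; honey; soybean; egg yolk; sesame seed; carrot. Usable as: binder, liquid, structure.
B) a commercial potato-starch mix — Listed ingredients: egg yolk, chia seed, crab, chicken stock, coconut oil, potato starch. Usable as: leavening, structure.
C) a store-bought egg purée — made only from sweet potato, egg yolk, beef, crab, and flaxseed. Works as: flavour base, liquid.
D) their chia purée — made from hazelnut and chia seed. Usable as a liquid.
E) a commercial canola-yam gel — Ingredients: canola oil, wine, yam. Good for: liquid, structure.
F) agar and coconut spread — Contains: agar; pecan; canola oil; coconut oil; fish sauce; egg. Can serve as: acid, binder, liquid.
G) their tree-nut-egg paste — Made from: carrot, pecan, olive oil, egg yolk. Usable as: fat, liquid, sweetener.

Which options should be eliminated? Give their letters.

A: has honey, so not Whole30-style; has egg yolk, so not egg-free — out
B: not usable as a liquid; has coconut oil, so not coconut-free (and 1 more) — no
C: has egg yolk, so not egg-free — out
D: has hazelnut, so not tree-nut-free — no
E: has wine, so not Whole30-style — reject
F: has coconut oil, so not coconut-free; has egg, so not egg-free (and 1 more) — reject
G: has egg yolk, so not egg-free; has pecan, so not tree-nut-free — out

A, B, C, D, E, F, G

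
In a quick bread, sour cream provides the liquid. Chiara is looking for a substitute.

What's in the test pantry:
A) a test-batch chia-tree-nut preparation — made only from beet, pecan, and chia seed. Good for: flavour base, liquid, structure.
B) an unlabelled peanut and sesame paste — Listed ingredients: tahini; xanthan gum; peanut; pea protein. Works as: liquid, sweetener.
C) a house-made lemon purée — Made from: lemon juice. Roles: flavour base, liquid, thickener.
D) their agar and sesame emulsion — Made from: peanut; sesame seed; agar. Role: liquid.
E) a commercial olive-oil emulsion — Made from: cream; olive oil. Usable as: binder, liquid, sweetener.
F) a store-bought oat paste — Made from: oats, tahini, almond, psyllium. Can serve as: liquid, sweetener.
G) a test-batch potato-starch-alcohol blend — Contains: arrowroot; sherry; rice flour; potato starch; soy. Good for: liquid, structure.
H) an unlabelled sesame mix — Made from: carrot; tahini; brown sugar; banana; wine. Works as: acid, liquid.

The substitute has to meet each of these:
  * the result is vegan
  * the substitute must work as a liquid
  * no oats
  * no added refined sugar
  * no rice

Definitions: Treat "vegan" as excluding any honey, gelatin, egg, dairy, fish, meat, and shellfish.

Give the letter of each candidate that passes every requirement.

A: all constraints satisfied — OK
B: nothing on the exclusion list — valid
C: works as a liquid, no oats, vegan — valid
D: only peanut, sesame seed and agar; none excluded — valid
E: has cream, so not vegan — reject
F: has oats, so not oat-free — reject
G: has rice flour, so not rice-free — no
H: has brown sugar, so not no-added-sugar — no

A, B, C, D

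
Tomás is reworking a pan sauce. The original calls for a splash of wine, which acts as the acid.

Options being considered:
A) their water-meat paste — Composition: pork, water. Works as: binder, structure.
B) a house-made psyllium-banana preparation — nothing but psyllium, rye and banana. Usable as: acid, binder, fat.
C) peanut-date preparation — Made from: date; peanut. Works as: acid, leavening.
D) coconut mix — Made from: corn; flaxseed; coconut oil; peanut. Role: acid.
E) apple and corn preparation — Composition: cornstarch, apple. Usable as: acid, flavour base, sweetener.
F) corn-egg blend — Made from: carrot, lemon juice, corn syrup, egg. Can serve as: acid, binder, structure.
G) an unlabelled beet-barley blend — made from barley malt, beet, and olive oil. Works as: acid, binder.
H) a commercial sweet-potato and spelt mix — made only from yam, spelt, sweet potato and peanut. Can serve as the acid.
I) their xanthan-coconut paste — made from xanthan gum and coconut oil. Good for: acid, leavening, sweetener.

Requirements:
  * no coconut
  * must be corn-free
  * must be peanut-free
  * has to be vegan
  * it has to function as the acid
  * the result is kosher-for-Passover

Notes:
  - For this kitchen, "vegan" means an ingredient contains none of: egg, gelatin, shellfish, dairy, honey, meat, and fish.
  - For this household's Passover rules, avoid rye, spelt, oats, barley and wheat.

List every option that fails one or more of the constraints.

A: not usable as an acid; has pork, so not vegan — no
B: has rye, so not kosher-for-Passover — reject
C: has peanut, so not peanut-free — reject
D: has peanut, so not peanut-free; has coconut oil, so not coconut-free (and 1 more) — no
E: has cornstarch, so not corn-free — no
F: has egg, so not vegan; has corn syrup, so not corn-free — out
G: has barley malt, so not kosher-for-Passover — reject
H: has spelt, so not kosher-for-Passover; has peanut, so not peanut-free — no
I: has coconut oil, so not coconut-free — no

A, B, C, D, E, F, G, H, I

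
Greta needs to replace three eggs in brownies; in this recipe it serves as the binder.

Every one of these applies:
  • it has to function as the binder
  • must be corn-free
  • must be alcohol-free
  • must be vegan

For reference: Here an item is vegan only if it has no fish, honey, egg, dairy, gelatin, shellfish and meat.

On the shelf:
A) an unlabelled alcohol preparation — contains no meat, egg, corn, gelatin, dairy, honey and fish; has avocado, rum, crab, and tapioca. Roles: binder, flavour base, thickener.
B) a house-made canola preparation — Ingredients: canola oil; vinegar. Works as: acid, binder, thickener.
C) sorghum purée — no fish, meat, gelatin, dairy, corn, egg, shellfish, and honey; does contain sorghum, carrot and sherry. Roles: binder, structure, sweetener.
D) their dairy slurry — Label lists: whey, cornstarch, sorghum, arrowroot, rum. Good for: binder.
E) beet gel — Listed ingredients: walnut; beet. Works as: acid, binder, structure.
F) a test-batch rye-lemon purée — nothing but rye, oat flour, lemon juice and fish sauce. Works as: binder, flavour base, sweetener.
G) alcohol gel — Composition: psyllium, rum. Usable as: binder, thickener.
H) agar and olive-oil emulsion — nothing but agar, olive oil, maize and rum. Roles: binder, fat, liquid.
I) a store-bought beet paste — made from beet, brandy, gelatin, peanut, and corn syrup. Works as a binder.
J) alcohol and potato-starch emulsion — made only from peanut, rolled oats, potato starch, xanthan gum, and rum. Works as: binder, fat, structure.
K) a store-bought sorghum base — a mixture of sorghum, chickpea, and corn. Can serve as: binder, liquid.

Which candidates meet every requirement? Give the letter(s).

A: has crab, so not vegan; has rum, so not alcohol-free — out
B: only canola oil and vinegar; none excluded — OK
C: has sherry, so not alcohol-free — no
D: has whey, so not vegan; has rum, so not alcohol-free (and 1 more) — reject
E: nothing on the exclusion list — OK
F: has fish sauce, so not vegan — reject
G: has rum, so not alcohol-free — reject
H: has rum, so not alcohol-free; has maize, so not corn-free — reject
I: has gelatin, so not vegan; has brandy, so not alcohol-free (and 1 more) — reject
J: has rum, so not alcohol-free — out
K: has corn, so not corn-free — out

B, E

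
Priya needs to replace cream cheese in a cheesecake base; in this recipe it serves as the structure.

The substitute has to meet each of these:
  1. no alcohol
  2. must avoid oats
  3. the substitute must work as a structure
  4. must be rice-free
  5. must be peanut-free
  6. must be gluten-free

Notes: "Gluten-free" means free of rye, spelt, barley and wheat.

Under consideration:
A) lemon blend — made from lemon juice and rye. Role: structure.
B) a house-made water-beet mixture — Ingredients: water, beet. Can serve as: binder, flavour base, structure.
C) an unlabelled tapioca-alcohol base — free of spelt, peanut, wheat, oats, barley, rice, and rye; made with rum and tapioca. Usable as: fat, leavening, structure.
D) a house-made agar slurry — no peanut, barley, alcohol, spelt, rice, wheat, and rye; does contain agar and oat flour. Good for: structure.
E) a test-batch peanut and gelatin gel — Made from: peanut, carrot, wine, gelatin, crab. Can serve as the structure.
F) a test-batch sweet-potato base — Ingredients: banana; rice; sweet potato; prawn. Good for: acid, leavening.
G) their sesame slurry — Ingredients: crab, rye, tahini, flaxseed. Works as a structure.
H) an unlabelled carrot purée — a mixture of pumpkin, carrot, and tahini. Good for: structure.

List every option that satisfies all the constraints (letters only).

A: has rye, so not gluten-free — no
B: all constraints satisfied — valid
C: has rum, so not alcohol-free — out
D: has oat flour, so not oat-free — out
E: has wine, so not alcohol-free; has peanut, so not peanut-free — out
F: not usable as a structure; has rice, so not rice-free — no
G: has rye, so not gluten-free — out
H: no oats, no rice — valid

B, H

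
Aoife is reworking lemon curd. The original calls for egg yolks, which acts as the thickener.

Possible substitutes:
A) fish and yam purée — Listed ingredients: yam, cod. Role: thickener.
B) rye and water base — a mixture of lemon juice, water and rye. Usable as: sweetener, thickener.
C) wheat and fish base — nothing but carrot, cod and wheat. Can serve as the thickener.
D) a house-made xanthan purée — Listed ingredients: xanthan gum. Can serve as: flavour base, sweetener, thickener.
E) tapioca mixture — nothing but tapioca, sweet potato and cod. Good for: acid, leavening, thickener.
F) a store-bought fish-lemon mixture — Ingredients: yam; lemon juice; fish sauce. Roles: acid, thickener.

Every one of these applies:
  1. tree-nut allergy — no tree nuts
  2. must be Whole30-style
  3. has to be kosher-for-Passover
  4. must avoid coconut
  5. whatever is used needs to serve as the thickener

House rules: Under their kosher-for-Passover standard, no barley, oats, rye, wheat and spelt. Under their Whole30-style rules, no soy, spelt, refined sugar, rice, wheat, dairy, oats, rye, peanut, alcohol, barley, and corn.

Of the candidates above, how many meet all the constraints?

4

A: all constraints satisfied — OK
B: has rye, so not kosher-for-Passover; has rye, so not Whole30-style — no
C: has wheat, so not kosher-for-Passover; has wheat, so not Whole30-style — reject
D: every rule checks out — keep
E: only cod, sweet potato and tapioca; none excluded — OK
F: all constraints satisfied — keep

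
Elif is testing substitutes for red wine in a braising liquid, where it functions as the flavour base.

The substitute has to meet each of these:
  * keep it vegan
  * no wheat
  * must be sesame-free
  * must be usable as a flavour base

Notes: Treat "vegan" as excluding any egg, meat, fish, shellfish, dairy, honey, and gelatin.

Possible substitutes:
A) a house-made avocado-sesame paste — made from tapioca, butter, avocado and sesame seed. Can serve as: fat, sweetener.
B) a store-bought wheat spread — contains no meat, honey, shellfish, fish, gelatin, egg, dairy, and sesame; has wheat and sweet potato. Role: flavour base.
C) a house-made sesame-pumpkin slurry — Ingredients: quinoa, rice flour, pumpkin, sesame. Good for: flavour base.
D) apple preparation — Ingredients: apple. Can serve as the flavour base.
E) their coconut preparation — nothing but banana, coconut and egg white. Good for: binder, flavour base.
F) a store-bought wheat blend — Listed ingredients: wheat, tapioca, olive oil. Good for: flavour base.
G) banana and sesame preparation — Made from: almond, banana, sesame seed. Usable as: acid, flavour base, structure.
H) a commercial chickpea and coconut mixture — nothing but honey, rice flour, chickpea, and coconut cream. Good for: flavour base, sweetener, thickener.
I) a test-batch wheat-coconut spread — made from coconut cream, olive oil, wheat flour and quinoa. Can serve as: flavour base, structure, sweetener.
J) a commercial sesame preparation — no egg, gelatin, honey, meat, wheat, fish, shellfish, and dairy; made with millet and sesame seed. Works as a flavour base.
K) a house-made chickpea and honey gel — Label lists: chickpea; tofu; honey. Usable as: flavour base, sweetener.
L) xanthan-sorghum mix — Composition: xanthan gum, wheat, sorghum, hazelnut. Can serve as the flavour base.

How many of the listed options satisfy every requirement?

1

A: not usable as a flavour base; has butter, so not vegan (and 1 more) — no
B: has wheat, so not wheat-free — no
C: has sesame, so not sesame-free — reject
D: only apple; none excluded — valid
E: has egg white, so not vegan — no
F: has wheat, so not wheat-free — out
G: has sesame seed, so not sesame-free — no
H: has honey, so not vegan — out
I: has wheat flour, so not wheat-free — reject
J: has sesame seed, so not sesame-free — out
K: has honey, so not vegan — out
L: has wheat, so not wheat-free — reject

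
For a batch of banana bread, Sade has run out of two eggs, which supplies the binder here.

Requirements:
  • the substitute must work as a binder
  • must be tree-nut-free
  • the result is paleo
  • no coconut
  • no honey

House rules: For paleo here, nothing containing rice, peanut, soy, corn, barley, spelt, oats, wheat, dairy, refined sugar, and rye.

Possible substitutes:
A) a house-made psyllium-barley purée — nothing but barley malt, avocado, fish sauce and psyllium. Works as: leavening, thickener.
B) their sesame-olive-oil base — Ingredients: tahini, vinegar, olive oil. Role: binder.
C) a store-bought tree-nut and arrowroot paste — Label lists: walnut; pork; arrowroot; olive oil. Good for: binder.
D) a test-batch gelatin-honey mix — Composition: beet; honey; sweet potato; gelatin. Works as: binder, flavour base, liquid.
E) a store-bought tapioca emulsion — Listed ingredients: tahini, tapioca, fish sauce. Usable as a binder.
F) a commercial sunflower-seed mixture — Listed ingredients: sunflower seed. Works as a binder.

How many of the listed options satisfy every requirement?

3

A: not usable as a binder; has barley malt, so not paleo — reject
B: works as a binder, no coconut, no tree nuts — keep
C: has walnut, so not tree-nut-free — no
D: has honey, so not honey-free — no
E: only fish sauce, tahini and tapioca; none excluded — valid
F: all constraints satisfied — OK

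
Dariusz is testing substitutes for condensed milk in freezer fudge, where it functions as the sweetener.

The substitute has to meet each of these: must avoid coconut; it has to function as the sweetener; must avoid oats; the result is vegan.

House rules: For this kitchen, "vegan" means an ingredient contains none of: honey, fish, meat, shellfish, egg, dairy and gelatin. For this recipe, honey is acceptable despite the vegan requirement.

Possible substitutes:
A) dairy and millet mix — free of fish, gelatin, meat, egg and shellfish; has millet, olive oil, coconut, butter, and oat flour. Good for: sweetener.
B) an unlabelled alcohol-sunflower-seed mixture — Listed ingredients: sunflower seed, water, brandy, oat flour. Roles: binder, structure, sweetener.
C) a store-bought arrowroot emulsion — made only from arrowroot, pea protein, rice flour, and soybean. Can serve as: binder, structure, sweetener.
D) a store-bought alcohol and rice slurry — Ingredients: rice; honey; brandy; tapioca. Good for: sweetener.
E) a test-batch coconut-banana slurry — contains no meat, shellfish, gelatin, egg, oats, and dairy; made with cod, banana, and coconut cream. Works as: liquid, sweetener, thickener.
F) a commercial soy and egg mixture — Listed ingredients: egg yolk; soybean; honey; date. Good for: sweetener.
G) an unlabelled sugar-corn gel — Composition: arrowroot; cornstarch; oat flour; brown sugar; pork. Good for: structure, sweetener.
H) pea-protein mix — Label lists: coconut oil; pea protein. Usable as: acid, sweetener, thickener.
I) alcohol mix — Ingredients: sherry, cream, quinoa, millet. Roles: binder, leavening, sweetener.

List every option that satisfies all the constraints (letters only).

C, D

A: has butter, so not vegan; has oat flour, so not oat-free (and 1 more) — reject
B: has oat flour, so not oat-free — no
C: nothing on the exclusion list — valid
D: honey is permitted under the vegan carve-out; nothing else excluded — keep
E: has cod, so not vegan; has coconut cream, so not coconut-free — reject
F: has egg yolk, so not vegan — no
G: has pork, so not vegan; has oat flour, so not oat-free — no
H: has coconut oil, so not coconut-free — no
I: has cream, so not vegan — out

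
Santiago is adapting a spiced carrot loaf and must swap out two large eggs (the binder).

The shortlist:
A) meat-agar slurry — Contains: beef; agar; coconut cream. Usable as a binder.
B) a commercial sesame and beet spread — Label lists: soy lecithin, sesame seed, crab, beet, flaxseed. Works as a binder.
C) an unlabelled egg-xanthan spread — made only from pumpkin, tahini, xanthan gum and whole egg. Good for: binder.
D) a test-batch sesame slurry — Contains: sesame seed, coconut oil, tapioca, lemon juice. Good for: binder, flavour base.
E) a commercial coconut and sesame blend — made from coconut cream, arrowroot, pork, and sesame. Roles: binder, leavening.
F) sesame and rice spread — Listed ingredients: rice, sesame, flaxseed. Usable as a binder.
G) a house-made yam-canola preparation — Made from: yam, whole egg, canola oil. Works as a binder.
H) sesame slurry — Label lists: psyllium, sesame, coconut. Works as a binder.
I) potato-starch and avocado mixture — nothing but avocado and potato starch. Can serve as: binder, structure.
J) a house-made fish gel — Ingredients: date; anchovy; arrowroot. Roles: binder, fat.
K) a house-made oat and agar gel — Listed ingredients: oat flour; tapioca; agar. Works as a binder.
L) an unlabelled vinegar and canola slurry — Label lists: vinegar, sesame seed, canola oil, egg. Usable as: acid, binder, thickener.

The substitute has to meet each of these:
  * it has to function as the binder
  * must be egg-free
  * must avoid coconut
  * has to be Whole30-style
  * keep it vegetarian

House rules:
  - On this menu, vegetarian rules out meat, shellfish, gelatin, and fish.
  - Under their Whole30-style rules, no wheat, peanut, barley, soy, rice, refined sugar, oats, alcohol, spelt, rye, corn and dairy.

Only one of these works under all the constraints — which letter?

A: has beef, so not vegetarian; has coconut cream, so not coconut-free — reject
B: has crab, so not vegetarian; has soy lecithin, so not Whole30-style — out
C: has whole egg, so not egg-free — reject
D: has coconut oil, so not coconut-free — reject
E: has pork, so not vegetarian; has coconut cream, so not coconut-free — reject
F: has rice, so not Whole30-style — reject
G: has whole egg, so not egg-free — out
H: has coconut, so not coconut-free — no
I: every rule checks out — valid
J: has anchovy, so not vegetarian — out
K: has oat flour, so not Whole30-style — out
L: has egg, so not egg-free — reject

I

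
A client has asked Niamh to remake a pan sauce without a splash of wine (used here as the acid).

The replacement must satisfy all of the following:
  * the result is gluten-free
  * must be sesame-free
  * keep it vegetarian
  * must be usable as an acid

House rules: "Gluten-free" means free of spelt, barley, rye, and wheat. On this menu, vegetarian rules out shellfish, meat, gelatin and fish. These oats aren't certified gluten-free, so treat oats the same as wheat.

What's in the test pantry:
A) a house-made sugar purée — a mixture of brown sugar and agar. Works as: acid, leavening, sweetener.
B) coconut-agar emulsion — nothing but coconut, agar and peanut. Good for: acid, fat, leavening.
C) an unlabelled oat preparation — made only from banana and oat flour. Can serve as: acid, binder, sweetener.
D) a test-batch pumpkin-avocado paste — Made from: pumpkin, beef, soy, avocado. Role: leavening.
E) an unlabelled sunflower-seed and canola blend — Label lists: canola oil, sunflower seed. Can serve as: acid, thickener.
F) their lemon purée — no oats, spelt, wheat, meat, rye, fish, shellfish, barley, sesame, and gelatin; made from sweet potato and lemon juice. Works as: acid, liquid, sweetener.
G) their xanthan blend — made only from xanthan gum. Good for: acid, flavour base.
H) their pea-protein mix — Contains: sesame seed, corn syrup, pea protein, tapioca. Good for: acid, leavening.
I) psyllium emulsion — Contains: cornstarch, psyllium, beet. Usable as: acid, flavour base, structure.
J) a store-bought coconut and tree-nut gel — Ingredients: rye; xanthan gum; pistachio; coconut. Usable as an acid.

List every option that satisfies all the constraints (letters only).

A, B, E, F, G, I

A: no sesame, gluten-free — keep
B: only coconut, peanut, and agar; none excluded — OK
C: has oat flour, so not gluten-free — reject
D: not usable as an acid; has beef, so not vegetarian — no
E: only sunflower seed and canola oil; none excluded — keep
F: no sesame, gluten-free — valid
G: vegetarian, gluten-free — OK
H: has sesame seed, so not sesame-free — out
I: only cornstarch, beet, and psyllium; none excluded — OK
J: has rye, so not gluten-free — no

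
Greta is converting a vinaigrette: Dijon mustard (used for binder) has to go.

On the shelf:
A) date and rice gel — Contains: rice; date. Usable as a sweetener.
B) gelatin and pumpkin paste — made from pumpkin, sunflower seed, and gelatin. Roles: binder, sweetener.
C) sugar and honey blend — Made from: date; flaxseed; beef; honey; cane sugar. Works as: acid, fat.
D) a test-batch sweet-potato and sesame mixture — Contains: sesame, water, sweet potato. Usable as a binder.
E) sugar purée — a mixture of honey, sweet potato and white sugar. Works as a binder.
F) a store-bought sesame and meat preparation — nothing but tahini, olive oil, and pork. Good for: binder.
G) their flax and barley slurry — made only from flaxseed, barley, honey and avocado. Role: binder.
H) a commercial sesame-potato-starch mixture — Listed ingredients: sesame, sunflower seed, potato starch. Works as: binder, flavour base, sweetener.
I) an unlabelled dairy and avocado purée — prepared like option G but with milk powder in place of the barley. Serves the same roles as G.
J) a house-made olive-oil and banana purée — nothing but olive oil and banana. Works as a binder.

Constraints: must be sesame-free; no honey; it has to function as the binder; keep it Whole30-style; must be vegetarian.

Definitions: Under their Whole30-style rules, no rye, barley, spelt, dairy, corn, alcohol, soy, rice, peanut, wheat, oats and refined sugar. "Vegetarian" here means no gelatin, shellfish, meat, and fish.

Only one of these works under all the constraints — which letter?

A: not usable as a binder; has rice, so not Whole30-style — out
B: has gelatin, so not vegetarian — out
C: not usable as a binder; has cane sugar, so not Whole30-style (and 2 more) — no
D: has sesame, so not sesame-free — out
E: has white sugar, so not Whole30-style; has honey, so not honey-free — no
F: has pork, so not vegetarian; has tahini, so not sesame-free — reject
G: has barley, so not Whole30-style; has honey, so not honey-free — no
H: has sesame, so not sesame-free — out
I: has milk powder, so not Whole30-style; has honey, so not honey-free — reject
J: works as a binder, no honey, no sesame — keep

J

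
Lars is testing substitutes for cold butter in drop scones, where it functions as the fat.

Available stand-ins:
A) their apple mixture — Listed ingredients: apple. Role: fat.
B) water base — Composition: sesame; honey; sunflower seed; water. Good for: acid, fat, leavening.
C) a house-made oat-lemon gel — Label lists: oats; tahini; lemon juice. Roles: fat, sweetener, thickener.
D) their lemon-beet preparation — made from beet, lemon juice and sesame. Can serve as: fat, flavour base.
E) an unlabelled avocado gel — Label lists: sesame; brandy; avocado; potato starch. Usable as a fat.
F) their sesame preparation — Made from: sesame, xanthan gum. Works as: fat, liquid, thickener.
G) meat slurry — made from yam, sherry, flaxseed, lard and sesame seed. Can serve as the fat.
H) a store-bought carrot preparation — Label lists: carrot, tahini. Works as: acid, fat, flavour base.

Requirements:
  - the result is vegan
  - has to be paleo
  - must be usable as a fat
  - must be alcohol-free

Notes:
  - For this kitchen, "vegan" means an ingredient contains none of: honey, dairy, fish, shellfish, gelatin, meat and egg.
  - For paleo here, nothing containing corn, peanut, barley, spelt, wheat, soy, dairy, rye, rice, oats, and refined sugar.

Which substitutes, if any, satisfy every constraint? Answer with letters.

A: only apple; none excluded — valid
B: has honey, so not vegan — out
C: has oats, so not paleo — reject
D: all constraints satisfied — OK
E: has brandy, so not alcohol-free — out
F: vegan, paleo — keep
G: has lard, so not vegan; has sherry, so not alcohol-free — reject
H: works as a fat, no alcohol, paleo — valid

A, D, F, H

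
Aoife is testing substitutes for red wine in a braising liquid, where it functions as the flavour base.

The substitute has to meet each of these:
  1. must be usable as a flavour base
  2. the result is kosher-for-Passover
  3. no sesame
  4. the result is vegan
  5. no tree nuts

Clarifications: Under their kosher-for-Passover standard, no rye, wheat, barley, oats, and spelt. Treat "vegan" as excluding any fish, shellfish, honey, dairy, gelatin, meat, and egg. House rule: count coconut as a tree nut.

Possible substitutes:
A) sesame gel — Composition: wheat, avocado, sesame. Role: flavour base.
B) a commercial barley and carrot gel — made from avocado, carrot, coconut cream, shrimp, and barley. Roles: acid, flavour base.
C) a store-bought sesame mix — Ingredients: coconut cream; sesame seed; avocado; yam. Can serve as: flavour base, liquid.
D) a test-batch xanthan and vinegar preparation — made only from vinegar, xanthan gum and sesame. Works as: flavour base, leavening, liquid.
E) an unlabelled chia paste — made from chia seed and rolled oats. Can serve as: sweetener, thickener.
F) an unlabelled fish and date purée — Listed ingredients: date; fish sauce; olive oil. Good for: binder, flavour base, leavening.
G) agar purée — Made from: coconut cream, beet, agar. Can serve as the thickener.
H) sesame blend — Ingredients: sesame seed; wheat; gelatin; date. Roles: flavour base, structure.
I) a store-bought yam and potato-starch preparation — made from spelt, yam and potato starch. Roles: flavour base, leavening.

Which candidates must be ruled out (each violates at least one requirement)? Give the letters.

A, B, C, D, E, F, G, H, I

A: has wheat, so not kosher-for-Passover; has sesame, so not sesame-free — out
B: has barley, so not kosher-for-Passover; has shrimp, so not vegan (and 1 more) — out
C: has coconut cream, so not tree-nut-free; has sesame seed, so not sesame-free — reject
D: has sesame, so not sesame-free — out
E: not usable as a flavour base; has rolled oats, so not kosher-for-Passover — reject
F: has fish sauce, so not vegan — no
G: not usable as a flavour base; has coconut cream, so not tree-nut-free — reject
H: has wheat, so not kosher-for-Passover; has gelatin, so not vegan (and 1 more) — no
I: has spelt, so not kosher-for-Passover — no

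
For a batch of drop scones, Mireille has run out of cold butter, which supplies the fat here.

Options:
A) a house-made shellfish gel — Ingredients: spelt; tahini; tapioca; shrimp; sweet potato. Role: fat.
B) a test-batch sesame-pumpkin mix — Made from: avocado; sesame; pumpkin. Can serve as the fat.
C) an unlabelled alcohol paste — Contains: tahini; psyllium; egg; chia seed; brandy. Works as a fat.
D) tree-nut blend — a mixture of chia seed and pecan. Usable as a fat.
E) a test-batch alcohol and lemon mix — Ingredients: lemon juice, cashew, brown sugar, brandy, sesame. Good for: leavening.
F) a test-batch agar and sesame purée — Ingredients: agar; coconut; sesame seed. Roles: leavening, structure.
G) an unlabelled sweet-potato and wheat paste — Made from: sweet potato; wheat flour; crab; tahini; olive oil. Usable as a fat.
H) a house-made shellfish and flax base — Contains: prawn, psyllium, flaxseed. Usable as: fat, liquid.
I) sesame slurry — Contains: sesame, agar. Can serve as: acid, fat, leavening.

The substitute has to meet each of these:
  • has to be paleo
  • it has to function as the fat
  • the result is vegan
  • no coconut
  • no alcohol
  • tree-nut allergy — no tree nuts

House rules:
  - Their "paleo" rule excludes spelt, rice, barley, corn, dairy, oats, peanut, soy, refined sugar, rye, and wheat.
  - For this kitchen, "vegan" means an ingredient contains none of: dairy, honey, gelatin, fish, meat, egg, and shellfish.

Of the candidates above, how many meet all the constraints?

2

A: has spelt, so not paleo; has shrimp, so not vegan — out
B: works as a fat, paleo, no coconut — OK
C: has egg, so not vegan; has brandy, so not alcohol-free — reject
D: has pecan, so not tree-nut-free — reject
E: not usable as a fat; has brown sugar, so not paleo (and 2 more) — no
F: not usable as a fat; has coconut, so not coconut-free — out
G: has wheat flour, so not paleo; has crab, so not vegan — out
H: has prawn, so not vegan — reject
I: only sesame and agar; none excluded — keep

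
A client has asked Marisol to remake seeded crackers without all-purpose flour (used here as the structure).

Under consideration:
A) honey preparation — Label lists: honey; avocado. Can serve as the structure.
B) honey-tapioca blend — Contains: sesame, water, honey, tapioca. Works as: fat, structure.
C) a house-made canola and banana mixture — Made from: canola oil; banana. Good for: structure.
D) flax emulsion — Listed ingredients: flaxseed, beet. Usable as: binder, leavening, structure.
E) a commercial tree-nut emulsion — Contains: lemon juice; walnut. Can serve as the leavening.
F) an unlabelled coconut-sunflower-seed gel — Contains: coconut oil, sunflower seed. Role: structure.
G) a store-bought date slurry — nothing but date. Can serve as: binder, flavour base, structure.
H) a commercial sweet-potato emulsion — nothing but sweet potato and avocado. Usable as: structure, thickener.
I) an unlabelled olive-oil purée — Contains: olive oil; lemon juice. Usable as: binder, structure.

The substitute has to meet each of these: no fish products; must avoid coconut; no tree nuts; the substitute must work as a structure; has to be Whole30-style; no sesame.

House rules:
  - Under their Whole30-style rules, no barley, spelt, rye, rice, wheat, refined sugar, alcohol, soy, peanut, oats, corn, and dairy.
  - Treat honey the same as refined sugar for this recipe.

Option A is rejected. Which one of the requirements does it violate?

Whole30-style

usable as a structure: satisfied
Whole30-style: has honey — fails
sesame-free: satisfied
tree-nut-free: satisfied
coconut-free: satisfied
fish-free: satisfied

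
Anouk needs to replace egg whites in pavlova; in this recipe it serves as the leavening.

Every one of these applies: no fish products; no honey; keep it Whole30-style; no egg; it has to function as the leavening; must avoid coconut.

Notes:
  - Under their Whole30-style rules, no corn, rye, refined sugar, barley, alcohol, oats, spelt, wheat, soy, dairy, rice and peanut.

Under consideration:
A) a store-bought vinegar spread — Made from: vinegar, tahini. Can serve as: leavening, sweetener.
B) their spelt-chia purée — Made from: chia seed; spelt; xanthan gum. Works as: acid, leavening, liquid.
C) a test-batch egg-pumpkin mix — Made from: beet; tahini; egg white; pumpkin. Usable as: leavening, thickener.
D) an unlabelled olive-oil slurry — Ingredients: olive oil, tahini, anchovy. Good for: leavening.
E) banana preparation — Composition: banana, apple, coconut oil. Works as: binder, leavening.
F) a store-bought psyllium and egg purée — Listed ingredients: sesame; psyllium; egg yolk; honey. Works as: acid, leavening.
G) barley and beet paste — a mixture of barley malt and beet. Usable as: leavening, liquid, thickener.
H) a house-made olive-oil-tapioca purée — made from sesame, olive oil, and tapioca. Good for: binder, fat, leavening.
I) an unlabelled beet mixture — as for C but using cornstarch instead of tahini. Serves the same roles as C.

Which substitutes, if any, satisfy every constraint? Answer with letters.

A: only tahini and vinegar; none excluded — keep
B: has spelt, so not Whole30-style — no
C: has egg white, so not egg-free — no
D: has anchovy, so not fish-free — out
E: has coconut oil, so not coconut-free — out
F: has egg yolk, so not egg-free; has honey, so not honey-free — reject
G: has barley malt, so not Whole30-style — out
H: only sesame, olive oil, and tapioca; none excluded — keep
I: has cornstarch, so not Whole30-style; has egg white, so not egg-free — out

A, H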